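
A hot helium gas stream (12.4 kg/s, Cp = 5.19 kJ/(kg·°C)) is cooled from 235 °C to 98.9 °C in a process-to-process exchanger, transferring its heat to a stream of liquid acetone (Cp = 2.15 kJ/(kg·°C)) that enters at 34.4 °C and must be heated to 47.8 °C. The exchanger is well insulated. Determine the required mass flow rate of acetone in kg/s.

Heat released by hot stream: Q = 12.4 × 5.19 × (235 − 98.9) = 8758.9 kJ/s
Energy balance on cold side (adiabatic exchanger): Q = ṁ_c·Cp_c·(T_c,out − T_c,in)
ṁ_c = 8758.9 / [2.15 × (47.8 − 34.4)] = 304.02 kg/s

ṁ_c = 304 kg/s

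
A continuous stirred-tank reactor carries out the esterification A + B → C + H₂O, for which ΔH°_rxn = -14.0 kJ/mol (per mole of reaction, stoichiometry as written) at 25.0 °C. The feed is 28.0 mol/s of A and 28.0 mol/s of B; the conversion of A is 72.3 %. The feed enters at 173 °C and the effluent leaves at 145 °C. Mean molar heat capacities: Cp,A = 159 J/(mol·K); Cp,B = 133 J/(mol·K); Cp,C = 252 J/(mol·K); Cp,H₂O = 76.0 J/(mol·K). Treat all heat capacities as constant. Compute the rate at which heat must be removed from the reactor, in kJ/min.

Extent of reaction ξ = 0.723 × 28.0 = 20.244 mol/s
Reaction term: ξ·ΔH°_rxn = 20.244 × -14.0 = -283.42 kJ/s
Sensible, feed 173→25 °C: -1210 kJ/s
Outlet flows (mol/s): A 7.756, B 7.756, C 20.244, H₂O 20.244
Sensible, products 25→145 °C: 1068.6 kJ/s
Q = ΔH = -424.89 kJ/s = -424.89 kW
Heat removed = 25493 kJ/min

Q_out = 25500 kJ/min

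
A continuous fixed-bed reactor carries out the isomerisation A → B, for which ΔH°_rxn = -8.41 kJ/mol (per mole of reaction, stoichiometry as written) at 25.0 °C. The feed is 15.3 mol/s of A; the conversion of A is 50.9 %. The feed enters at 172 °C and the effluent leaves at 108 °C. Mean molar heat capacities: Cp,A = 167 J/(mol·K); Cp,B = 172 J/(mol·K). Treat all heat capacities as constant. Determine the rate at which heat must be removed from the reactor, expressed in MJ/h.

Q_out = 813 MJ/h

Extent of reaction ξ = 0.509 × 15.3 = 7.7877 mol/s
Reaction term: ξ·ΔH°_rxn = 7.7877 × -8.41 = -65.495 kJ/s
Sensible, feed 172→25 °C: -375.6 kJ/s
Outlet flows (mol/s): A 7.5123, B 7.7877
Sensible, products 25→108 °C: 215.31 kJ/s
Q = ΔH = -225.79 kJ/s = -225.79 kW
Heat removed = 812.84 MJ/h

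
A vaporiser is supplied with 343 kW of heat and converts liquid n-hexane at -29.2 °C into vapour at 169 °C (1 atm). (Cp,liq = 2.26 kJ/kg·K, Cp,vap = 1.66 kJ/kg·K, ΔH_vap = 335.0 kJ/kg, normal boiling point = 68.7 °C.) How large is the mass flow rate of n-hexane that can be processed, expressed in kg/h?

ṁ = 1710 kg/h

Δh = 2.26×(68.7−-29.2) + 335.0 + 1.66×(169−68.7) = 722.75 kJ/kg
Q = 343 kW = 343 kJ/s = 1.2348e+06 kJ/h
ṁ = Q/Δh = 1.2348e+06 / 722.75 = 1708.5 kg/h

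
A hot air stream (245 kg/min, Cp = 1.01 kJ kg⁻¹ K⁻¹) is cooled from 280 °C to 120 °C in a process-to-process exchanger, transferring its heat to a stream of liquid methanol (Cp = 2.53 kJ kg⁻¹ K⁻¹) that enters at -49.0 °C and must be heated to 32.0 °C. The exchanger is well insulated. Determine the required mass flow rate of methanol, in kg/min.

Heat released by hot stream: Q = 245 × 1.01 × (280 − 120) = 39592 kJ/min
Energy balance on cold side (adiabatic exchanger): Q = ṁ_c·Cp_c·(T_c,out − T_c,in)
ṁ_c = 39592 / [2.53 × (32.0 − -49.0)] = 193.2 kg/min

ṁ_c = 193 kg/min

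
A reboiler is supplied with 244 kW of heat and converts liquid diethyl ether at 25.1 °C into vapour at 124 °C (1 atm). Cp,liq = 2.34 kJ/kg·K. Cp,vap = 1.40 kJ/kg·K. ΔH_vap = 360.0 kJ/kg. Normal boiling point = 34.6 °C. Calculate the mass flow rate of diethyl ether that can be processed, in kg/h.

Δh = 2.34×(34.6−25.1) + 360.0 + 1.40×(124−34.6) = 507.39 kJ/kg
Q = 244 kW = 244 kJ/s = 878400 kJ/h
ṁ = Q/Δh = 878400 / 507.39 = 1731.2 kg/h

ṁ = 1730 kg/h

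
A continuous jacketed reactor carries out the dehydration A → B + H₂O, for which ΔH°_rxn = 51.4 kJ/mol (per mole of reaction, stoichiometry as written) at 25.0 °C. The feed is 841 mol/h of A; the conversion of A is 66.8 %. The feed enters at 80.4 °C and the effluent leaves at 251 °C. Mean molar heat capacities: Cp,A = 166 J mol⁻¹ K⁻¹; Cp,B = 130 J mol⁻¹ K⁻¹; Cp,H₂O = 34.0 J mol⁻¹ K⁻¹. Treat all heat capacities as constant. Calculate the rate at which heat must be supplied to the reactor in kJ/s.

Q_in = 14.6 kJ/s

Extent of reaction ξ = 0.668 × 841 = 561.79 mol/h
Reaction term: ξ·ΔH°_rxn = 561.79 × 51.4 = 28876 kJ/h
Sensible, feed 80.4→25 °C: -7734.2 kJ/h
Outlet flows (mol/h): A 279.21, B 561.79, H₂O 561.79
Sensible, products 25→251 °C: 31297 kJ/h
Q = ΔH = 52439 kJ/h = 14.566 kW
Heat supplied = 14.566 kJ/s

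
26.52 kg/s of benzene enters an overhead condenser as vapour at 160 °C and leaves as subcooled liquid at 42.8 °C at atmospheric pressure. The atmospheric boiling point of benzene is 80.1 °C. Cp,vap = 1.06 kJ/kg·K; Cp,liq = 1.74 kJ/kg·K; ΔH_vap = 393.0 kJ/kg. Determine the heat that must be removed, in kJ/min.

Q_c = 863000 kJ/min

vapour 160→80.1 °C: -84.694 kJ/kg
condensation at 80.1 °C: -393 kJ/kg
liquid 80.1→42.8 °C: -64.902 kJ/kg
Δh = -84.694 + -393 + -64.902 = -542.6 kJ/kg
Q = ṁ·Δh = 26.52 kg/s × -542.6 kJ/kg = -14390 kJ/s
|Q| = 14390 kW = 863380 kJ/min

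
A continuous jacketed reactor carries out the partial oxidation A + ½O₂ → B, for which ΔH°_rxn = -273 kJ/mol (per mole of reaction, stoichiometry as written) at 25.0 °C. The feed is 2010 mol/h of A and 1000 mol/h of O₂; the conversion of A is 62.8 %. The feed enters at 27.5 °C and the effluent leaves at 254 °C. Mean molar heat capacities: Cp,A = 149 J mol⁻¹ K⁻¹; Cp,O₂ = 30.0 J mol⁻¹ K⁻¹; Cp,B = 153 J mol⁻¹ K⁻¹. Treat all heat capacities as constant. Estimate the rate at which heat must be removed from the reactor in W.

Extent of reaction ξ = 0.628 × 2010 = 1262.3 mol/h
Reaction term: ξ·ΔH°_rxn = 1262.3 × -273 = -344600 kJ/h
Sensible, feed 27.5→25 °C: -823.73 kJ/h
Outlet flows (mol/h): A 747.72, O₂ 368.86, B 1262.3
Sensible, products 25→254 °C: 72274 kJ/h
Q = ΔH = -273150 kJ/h = -75.876 kW
Heat removed = 75876 W

Q_out = 75900 W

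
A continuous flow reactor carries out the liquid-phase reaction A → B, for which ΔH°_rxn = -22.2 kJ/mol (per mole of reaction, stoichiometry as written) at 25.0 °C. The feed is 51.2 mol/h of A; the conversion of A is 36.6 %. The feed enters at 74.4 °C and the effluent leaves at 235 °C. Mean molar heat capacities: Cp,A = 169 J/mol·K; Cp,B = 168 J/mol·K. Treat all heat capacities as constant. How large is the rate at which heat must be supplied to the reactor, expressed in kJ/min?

Q_in = 16.2 kJ/min

Extent of reaction ξ = 0.366 × 51.2 = 18.739 mol/h
Reaction term: ξ·ΔH°_rxn = 18.739 × -22.2 = -416.01 kJ/h
Sensible, feed 74.4→25 °C: -427.45 kJ/h
Outlet flows (mol/h): A 32.461, B 18.739
Sensible, products 25→235 °C: 1813.2 kJ/h
Q = ΔH = 969.69 kJ/h = 0.26936 kW
Heat supplied = 16.162 kJ/min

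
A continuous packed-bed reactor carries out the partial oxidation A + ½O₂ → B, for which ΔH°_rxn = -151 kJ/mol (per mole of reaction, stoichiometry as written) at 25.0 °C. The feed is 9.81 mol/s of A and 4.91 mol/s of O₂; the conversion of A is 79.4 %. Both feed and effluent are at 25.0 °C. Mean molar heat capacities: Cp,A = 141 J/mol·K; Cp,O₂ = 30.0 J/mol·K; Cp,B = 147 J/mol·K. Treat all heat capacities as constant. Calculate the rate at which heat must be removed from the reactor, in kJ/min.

Extent of reaction ξ = 0.794 × 9.81 = 7.7891 mol/s
Reaction term: ξ·ΔH°_rxn = 7.7891 × -151 = -1176.2 kJ/s
Q = ΔH = -1176.2 kJ/s = -1176.2 kW
Heat removed = 70570 kJ/min

Q_out = 70600 kJ/min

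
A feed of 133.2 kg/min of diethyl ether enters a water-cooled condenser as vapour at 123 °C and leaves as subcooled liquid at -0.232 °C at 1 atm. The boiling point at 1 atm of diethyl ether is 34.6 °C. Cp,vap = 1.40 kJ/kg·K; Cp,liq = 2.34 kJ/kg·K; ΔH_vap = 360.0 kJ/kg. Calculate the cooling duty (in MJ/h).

vapour 123→34.6 °C: -123.76 kJ/kg
condensation at 34.6 °C: -360 kJ/kg
liquid 34.6→-0.232 °C: -81.507 kJ/kg
Δh = -123.76 + -360 + -81.507 = -565.27 kJ/kg
Q = ṁ·Δh = 133.2 kg/min × -565.27 kJ/kg = -75294 kJ/min
|Q| = 1254.9 kW = 4517.6 MJ/h

Q_c = 4520 MJ/h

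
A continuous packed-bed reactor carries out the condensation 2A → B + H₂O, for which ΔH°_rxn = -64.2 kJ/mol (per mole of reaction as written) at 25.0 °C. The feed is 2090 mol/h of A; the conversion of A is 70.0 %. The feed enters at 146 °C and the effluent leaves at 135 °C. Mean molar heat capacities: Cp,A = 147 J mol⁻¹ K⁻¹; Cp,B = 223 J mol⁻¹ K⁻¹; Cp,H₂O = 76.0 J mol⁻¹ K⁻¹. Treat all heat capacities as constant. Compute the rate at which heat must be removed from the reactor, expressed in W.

Extent of reaction ξ = 0.700 × 2090 / 2 = 731.5 mol/h
Reaction term: ξ·ΔH°_rxn = 731.5 × -64.2 = -46962 kJ/h
Sensible, feed 146→25 °C: -37175 kJ/h
Outlet flows (mol/h): A 627, B 731.5, H₂O 731.5
Sensible, products 25→135 °C: 34198 kJ/h
Q = ΔH = -49940 kJ/h = -13.872 kW
Heat removed = 13872 W

Q_out = 13900 W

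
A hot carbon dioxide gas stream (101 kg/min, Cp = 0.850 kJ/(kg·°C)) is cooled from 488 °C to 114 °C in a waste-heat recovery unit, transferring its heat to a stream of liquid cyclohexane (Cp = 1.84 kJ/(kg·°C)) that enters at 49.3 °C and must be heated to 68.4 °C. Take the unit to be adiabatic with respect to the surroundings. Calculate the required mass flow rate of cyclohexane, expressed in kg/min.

ṁ_c = 914 kg/min

Heat released by hot stream: Q = 101 × 0.850 × (488 − 114) = 32108 kJ/min
Energy balance on cold side (adiabatic exchanger): Q = ṁ_c·Cp_c·(T_c,out − T_c,in)
ṁ_c = 32108 / [1.84 × (68.4 − 49.3)] = 913.61 kg/min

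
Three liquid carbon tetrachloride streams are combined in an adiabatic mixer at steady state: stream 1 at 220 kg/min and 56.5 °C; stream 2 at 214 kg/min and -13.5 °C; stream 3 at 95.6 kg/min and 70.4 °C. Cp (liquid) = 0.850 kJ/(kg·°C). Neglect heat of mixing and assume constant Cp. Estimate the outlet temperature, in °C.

No heat crosses the boundary, so H_out = H_in.
Σ ṁᵢCp,ᵢTᵢ = 220×0.850×56.5 + 214×0.850×-13.5 + 95.6×0.850×70.4 = 13831
Σ ṁᵢCp,ᵢ = 220×0.850 + 214×0.850 + 95.6×0.850 = 450.16
T_out = 13831 / 450.16 = 30.724 °C

T_out = 30.7 °C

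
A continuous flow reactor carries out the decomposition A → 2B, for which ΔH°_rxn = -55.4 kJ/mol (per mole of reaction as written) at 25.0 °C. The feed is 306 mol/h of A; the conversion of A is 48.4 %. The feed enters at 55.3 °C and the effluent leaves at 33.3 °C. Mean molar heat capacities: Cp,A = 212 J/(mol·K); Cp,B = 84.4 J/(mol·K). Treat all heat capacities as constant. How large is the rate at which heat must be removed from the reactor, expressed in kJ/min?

Q_out = 161 kJ/min

Extent of reaction ξ = 0.484 × 306 = 148.1 mol/h
Reaction term: ξ·ΔH°_rxn = 148.1 × -55.4 = -8205 kJ/h
Sensible, feed 55.3→25 °C: -1965.6 kJ/h
Outlet flows (mol/h): A 157.9, B 296.21
Sensible, products 25→33.3 °C: 485.33 kJ/h
Q = ΔH = -9685.2 kJ/h = -2.6903 kW
Heat removed = 161.42 kJ/min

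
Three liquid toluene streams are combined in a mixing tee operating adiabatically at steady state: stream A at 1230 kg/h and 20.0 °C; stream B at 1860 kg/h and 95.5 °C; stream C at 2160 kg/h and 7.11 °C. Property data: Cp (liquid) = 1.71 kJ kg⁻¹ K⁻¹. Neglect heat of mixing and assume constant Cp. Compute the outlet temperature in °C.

Adiabatic, steady state ⇒ Σ ṁᵢCp,ᵢ(T_out − Tᵢ) = 0
Σ ṁᵢCp,ᵢTᵢ = 1230×1.71×20.0 + 1860×1.71×95.5 + 2160×1.71×7.11 = 372070
Σ ṁᵢCp,ᵢ = 1230×1.71 + 1860×1.71 + 2160×1.71 = 8977.5
T_out = 372070 / 8977.5 = 41.445 °C

T_out = 41.4 °C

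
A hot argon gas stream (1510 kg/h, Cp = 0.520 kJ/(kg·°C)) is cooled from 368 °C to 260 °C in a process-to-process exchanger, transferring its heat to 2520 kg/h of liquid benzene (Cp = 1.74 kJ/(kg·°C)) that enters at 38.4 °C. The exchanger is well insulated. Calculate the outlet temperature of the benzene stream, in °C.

T_c,out = 57.7 °C

Heat released by hot stream: Q = 1510 × 0.520 × (368 − 260) = 84802 kJ/h
Energy balance on cold side (adiabatic exchanger): Q = ṁ_c·Cp_c·(T_c,out − T_c,in)
T_c,out = 38.4 + 84802/(2520 × 1.74) = 57.74 °C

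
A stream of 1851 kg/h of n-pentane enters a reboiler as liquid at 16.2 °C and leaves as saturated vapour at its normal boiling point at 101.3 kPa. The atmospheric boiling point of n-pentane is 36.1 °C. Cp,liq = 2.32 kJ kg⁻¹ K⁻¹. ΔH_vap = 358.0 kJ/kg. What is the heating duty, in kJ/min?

liquid 16.2→36.1 °C: 46.168 kJ/kg
vaporisation at 36.1 °C: 358 kJ/kg
Δh = 46.168 + 358 = 404.17 kJ/kg
Q = ṁ·Δh = 1851 kg/h × 404.17 kJ/kg = 748110 kJ/h
|Q| = 207.81 kW = 12469 kJ/min

Q = 12500 kJ/min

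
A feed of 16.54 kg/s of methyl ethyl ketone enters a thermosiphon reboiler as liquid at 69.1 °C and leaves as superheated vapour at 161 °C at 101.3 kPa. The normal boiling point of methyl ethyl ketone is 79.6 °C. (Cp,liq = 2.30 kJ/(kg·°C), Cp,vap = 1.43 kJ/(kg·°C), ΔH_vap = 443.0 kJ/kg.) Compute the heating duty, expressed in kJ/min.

Q = 579000 kJ/min

liquid 69.1→79.6 °C: 24.15 kJ/kg
vaporisation at 79.6 °C: 443 kJ/kg
vapour 79.6→161 °C: 116.4 kJ/kg
Δh = 24.15 + 443 + 116.4 = 583.55 kJ/kg
Q = ṁ·Δh = 16.54 kg/s × 583.55 kJ/kg = 9652 kJ/s
|Q| = 9652 kW = 579120 kJ/min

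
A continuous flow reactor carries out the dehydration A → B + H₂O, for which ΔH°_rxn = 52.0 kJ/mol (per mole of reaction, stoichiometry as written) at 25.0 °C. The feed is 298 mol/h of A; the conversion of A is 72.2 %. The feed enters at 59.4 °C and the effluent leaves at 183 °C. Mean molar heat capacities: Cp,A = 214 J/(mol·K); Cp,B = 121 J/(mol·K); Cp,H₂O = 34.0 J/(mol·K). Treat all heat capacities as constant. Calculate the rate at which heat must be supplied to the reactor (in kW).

Extent of reaction ξ = 0.722 × 298 = 215.16 mol/h
Reaction term: ξ·ΔH°_rxn = 215.16 × 52.0 = 11188 kJ/h
Sensible, feed 59.4→25 °C: -2193.8 kJ/h
Outlet flows (mol/h): A 82.844, B 215.16, H₂O 215.16
Sensible, products 25→183 °C: 8070.3 kJ/h
Q = ΔH = 17065 kJ/h = 4.7402 kW
Heat supplied = 4.7402 kW

Q_in = 4.74 kW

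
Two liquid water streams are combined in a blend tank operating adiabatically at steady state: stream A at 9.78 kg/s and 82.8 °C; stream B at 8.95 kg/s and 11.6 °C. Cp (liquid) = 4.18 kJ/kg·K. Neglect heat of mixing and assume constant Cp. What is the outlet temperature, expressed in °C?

T_out = 48.8 °C

No heat crosses the boundary, so H_out = H_in.
T_out = Σ ṁᵢCp,ᵢTᵢ / Σ ṁᵢCp,ᵢ
      = 3818.9 / 78.291 = 48.778 °C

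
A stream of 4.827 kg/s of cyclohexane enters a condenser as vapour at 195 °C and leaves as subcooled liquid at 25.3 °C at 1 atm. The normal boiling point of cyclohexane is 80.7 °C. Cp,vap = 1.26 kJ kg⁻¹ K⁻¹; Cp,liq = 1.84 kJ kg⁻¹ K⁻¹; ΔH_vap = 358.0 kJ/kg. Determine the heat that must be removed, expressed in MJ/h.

vapour 195→80.7 °C: -144.02 kJ/kg
condensation at 80.7 °C: -358 kJ/kg
liquid 80.7→25.3 °C: -101.94 kJ/kg
Δh = -144.02 + -358 + -101.94 = -603.95 kJ/kg
Q = ṁ·Δh = 4.827 kg/s × -603.95 kJ/kg = -2915.3 kJ/s
|Q| = 2915.3 kW = 10495 MJ/h

Q_c = 10500 MJ/h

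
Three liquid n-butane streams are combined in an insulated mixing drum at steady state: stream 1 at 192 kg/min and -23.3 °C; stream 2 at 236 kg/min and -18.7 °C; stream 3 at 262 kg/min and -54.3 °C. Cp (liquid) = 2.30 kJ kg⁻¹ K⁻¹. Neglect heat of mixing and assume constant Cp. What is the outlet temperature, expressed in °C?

T_out = -33.5 °C

Energy balance with Q = 0: Σ ṁᵢCp,ᵢ(T_out − Tᵢ) = 0
Σ ṁᵢCp,ᵢTᵢ = 192×2.30×-23.3 + 236×2.30×-18.7 + 262×2.30×-54.3 = -53161
Σ ṁᵢCp,ᵢ = 192×2.30 + 236×2.30 + 262×2.30 = 1587
T_out = -53161 / 1587 = -33.498 °C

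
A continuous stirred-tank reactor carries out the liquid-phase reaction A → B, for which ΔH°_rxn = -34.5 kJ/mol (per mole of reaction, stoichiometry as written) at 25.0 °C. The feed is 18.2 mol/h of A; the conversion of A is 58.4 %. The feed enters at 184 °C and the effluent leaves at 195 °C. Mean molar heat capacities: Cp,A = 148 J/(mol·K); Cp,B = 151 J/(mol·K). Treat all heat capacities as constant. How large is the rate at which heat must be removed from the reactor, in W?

Extent of reaction ξ = 0.584 × 18.2 = 10.629 mol/h
Reaction term: ξ·ΔH°_rxn = 10.629 × -34.5 = -366.69 kJ/h
Sensible, feed 184→25 °C: -428.28 kJ/h
Outlet flows (mol/h): A 7.5712, B 10.629
Sensible, products 25→195 °C: 463.33 kJ/h
Q = ΔH = -331.64 kJ/h = -0.092123 kW
Heat removed = 92.123 W

Q_out = 92.1 W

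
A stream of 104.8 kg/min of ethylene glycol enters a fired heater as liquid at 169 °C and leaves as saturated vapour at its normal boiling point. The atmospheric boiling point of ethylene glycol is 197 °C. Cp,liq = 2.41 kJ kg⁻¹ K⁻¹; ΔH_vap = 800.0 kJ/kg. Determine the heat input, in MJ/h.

Q = 5450 MJ/h

liquid 169→197 °C: 67.48 kJ/kg
vaporisation at 197 °C: 800 kJ/kg
Δh = 67.48 + 800 = 867.48 kJ/kg
Q = ṁ·Δh = 104.8 kg/min × 867.48 kJ/kg = 90912 kJ/min
|Q| = 1515.2 kW = 5454.7 MJ/h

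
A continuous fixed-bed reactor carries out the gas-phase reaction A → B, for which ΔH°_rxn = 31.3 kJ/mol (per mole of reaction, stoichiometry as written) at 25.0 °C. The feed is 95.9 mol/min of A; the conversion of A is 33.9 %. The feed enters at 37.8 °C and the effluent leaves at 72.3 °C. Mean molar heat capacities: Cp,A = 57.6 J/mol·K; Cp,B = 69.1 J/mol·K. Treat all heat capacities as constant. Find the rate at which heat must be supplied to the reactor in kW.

Q_in = 20.4 kW

Extent of reaction ξ = 0.339 × 95.9 = 32.51 mol/min
Reaction term: ξ·ΔH°_rxn = 32.51 × 31.3 = 1017.6 kJ/min
Sensible, feed 37.8→25 °C: -70.705 kJ/min
Outlet flows (mol/min): A 63.39, B 32.51
Sensible, products 25→72.3 °C: 278.96 kJ/min
Q = ΔH = 1225.8 kJ/min = 20.43 kW
Heat supplied = 20.43 kW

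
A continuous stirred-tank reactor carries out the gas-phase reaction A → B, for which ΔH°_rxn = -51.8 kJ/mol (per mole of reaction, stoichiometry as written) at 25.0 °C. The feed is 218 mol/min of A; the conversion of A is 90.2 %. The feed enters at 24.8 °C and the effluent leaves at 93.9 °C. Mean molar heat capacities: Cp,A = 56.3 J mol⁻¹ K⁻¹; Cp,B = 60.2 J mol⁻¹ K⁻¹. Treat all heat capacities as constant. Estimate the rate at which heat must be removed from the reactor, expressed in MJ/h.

Extent of reaction ξ = 0.902 × 218 = 196.64 mol/min
Reaction term: ξ·ΔH°_rxn = 196.64 × -51.8 = -10186 kJ/min
Sensible, feed 24.8→25 °C: 2.4547 kJ/min
Outlet flows (mol/min): A 21.364, B 196.64
Sensible, products 25→93.9 °C: 898.48 kJ/min
Q = ΔH = -9284.8 kJ/min = -154.75 kW
Heat removed = 557.09 MJ/h

Q_out = 557 MJ/h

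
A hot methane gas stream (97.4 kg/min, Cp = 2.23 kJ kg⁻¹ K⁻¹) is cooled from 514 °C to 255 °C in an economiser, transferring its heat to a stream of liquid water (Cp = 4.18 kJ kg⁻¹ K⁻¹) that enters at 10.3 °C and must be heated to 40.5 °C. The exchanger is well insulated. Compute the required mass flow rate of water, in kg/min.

Heat released by hot stream: Q = 97.4 × 2.23 × (514 − 255) = 56255 kJ/min
Energy balance on cold side (adiabatic exchanger): Q = ṁ_c·Cp_c·(T_c,out − T_c,in)
ṁ_c = 56255 / [4.18 × (40.5 − 10.3)] = 445.64 kg/min

ṁ_c = 446 kg/min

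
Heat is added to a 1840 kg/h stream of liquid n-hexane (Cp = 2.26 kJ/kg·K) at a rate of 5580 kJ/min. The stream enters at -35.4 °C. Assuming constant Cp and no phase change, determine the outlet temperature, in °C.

T_out = 45.1 °C

Q = 5580 kJ/min = 334800 kJ/h
ΔT = Q/(ṁ·Cp) = 334800/(1840×2.26) = 80.512 K
T_out = -35.4 + 80.512 = 45.112 °C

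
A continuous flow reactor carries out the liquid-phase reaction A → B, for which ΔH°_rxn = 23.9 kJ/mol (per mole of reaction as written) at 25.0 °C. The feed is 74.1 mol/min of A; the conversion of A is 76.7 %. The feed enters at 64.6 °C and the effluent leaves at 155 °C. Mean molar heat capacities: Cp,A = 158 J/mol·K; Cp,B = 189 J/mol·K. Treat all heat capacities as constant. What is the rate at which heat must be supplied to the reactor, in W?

Extent of reaction ξ = 0.767 × 74.1 = 56.835 mol/min
Reaction term: ξ·ΔH°_rxn = 56.835 × 23.9 = 1358.3 kJ/min
Sensible, feed 64.6→25 °C: -463.63 kJ/min
Outlet flows (mol/min): A 17.265, B 56.835
Sensible, products 25→155 °C: 1751.1 kJ/min
Q = ΔH = 2645.8 kJ/min = 44.096 kW
Heat supplied = 44096 W

Q_in = 44100 W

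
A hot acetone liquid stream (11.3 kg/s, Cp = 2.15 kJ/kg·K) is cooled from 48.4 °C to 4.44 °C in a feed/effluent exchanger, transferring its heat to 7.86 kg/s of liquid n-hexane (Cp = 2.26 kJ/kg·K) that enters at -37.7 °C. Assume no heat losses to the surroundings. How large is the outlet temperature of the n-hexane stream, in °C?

T_c,out = 22.4 °C

Heat released by hot stream: Q = 11.3 × 2.15 × (48.4 − 4.44) = 1068 kJ/s
Energy balance on cold side (adiabatic exchanger): Q = ṁ_c·Cp_c·(T_c,out − T_c,in)
T_c,out = -37.7 + 1068/(7.86 × 2.26) = 22.423 °C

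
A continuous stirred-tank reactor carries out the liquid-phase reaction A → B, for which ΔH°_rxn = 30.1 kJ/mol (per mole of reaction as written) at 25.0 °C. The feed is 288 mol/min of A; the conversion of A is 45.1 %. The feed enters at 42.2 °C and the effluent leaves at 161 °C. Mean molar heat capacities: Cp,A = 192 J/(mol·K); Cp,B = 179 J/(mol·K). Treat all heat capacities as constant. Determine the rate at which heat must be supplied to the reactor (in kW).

Q_in = 171 kW

Extent of reaction ξ = 0.451 × 288 = 129.89 mol/min
Reaction term: ξ·ΔH°_rxn = 129.89 × 30.1 = 3909.6 kJ/min
Sensible, feed 42.2→25 °C: -951.09 kJ/min
Outlet flows (mol/min): A 158.11, B 129.89
Sensible, products 25→161 °C: 7290.6 kJ/min
Q = ΔH = 10249 kJ/min = 170.82 kW
Heat supplied = 170.82 kW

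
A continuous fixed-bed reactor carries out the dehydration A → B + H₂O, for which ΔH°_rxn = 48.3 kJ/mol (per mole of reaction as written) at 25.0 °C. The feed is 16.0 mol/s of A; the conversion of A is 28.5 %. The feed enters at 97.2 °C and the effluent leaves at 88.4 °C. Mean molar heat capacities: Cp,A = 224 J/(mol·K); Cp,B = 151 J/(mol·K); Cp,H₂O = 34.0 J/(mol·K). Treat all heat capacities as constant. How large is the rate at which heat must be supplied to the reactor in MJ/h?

Extent of reaction ξ = 0.285 × 16.0 = 4.56 mol/s
Reaction term: ξ·ΔH°_rxn = 4.56 × 48.3 = 220.25 kJ/s
Sensible, feed 97.2→25 °C: -258.76 kJ/s
Outlet flows (mol/s): A 11.44, B 4.56, H₂O 4.56
Sensible, products 25→88.4 °C: 215.95 kJ/s
Q = ΔH = 177.43 kJ/s = 177.43 kW
Heat supplied = 638.76 MJ/h

Q_in = 639 MJ/h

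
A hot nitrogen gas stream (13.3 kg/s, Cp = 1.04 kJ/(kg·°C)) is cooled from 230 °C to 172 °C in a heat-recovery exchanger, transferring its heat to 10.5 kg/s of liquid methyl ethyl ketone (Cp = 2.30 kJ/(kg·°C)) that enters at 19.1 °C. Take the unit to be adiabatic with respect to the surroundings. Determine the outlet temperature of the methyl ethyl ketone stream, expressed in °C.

T_c,out = 52.3 °C

Heat released by hot stream: Q = 13.3 × 1.04 × (230 − 172) = 802.26 kJ/s
Energy balance on cold side (adiabatic exchanger): Q = ṁ_c·Cp_c·(T_c,out − T_c,in)
T_c,out = 19.1 + 802.26/(10.5 × 2.30) = 52.32 °C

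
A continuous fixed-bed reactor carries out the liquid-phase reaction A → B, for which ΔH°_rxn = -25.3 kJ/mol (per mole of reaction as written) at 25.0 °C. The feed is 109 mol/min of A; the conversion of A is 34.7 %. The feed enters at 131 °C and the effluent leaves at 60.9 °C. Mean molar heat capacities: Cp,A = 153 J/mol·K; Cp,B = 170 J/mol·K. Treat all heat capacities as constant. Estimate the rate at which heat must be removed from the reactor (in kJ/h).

Extent of reaction ξ = 0.347 × 109 = 37.823 mol/min
Reaction term: ξ·ΔH°_rxn = 37.823 × -25.3 = -956.92 kJ/min
Sensible, feed 131→25 °C: -1767.8 kJ/min
Outlet flows (mol/min): A 71.177, B 37.823
Sensible, products 25→60.9 °C: 621.79 kJ/min
Q = ΔH = -2102.9 kJ/min = -35.048 kW
Heat removed = 126170 kJ/h

Q_out = 126000 kJ/h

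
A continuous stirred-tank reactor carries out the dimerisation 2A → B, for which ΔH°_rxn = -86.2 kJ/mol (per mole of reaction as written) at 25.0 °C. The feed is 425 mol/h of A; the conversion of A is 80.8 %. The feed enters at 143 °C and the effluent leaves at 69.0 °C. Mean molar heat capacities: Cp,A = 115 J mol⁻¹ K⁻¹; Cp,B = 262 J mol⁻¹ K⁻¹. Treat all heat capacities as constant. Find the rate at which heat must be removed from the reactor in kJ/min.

Q_out = 303 kJ/min

Extent of reaction ξ = 0.808 × 425 / 2 = 171.7 mol/h
Reaction term: ξ·ΔH°_rxn = 171.7 × -86.2 = -14801 kJ/h
Sensible, feed 143→25 °C: -5767.2 kJ/h
Outlet flows (mol/h): A 81.6, B 171.7
Sensible, products 25→69.0 °C: 2392.3 kJ/h
Q = ΔH = -18176 kJ/h = -5.0488 kW
Heat removed = 302.93 kJ/min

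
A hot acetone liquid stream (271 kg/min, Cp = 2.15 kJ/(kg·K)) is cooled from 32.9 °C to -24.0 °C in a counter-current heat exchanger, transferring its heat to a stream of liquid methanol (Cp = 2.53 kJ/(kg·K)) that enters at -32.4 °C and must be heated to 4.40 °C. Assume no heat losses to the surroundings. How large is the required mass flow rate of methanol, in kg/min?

ṁ_c = 356 kg/min

Heat released by hot stream: Q = 271 × 2.15 × (32.9 − -24.0) = 33153 kJ/min
Energy balance on cold side (adiabatic exchanger): Q = ṁ_c·Cp_c·(T_c,out − T_c,in)
ṁ_c = 33153 / [2.53 × (4.40 − -32.4)] = 356.08 kg/min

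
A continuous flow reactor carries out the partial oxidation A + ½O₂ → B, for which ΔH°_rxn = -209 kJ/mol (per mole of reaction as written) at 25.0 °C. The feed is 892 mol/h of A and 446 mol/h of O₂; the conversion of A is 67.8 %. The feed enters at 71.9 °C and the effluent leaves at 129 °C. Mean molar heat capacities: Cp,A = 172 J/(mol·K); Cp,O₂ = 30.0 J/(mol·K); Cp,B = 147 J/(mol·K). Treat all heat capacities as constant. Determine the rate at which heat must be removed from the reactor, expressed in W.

Extent of reaction ξ = 0.678 × 892 = 604.78 mol/h
Reaction term: ξ·ΔH°_rxn = 604.78 × -209 = -126400 kJ/h
Sensible, feed 71.9→25 °C: -7823.1 kJ/h
Outlet flows (mol/h): A 287.22, O₂ 143.61, B 604.78
Sensible, products 25→129 °C: 14832 kJ/h
Q = ΔH = -119390 kJ/h = -33.164 kW
Heat removed = 33164 W

Q_out = 33200 W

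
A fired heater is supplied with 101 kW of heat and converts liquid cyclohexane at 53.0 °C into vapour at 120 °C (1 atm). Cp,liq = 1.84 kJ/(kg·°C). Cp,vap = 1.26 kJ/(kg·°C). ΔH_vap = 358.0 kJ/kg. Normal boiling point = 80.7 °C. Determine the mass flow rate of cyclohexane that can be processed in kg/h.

ṁ = 793 kg/h

Δh = 1.84×(80.7−53.0) + 358.0 + 1.26×(120−80.7) = 458.49 kJ/kg
Q = 101 kW = 101 kJ/s = 363600 kJ/h
ṁ = Q/Δh = 363600 / 458.49 = 793.04 kg/h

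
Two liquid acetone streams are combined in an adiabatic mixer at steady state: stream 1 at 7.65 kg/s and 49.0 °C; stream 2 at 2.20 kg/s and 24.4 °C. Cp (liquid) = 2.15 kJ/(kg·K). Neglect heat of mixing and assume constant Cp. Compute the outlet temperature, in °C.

T_out = 43.5 °C

No heat crosses the boundary, so H_out = H_in.
T_out = Σ ṁᵢCp,ᵢTᵢ / Σ ṁᵢCp,ᵢ
      = 921.34 / 21.178 = 43.506 °C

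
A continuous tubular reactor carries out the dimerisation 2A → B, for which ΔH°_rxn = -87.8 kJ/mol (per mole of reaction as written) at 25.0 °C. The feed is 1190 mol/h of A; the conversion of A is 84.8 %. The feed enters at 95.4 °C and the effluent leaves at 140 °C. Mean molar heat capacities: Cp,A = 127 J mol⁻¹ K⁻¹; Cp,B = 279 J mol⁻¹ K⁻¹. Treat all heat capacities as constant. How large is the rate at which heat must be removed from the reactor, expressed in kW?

Extent of reaction ξ = 0.848 × 1190 / 2 = 504.56 mol/h
Reaction term: ξ·ΔH°_rxn = 504.56 × -87.8 = -44300 kJ/h
Sensible, feed 95.4→25 °C: -10640 kJ/h
Outlet flows (mol/h): A 180.88, B 504.56
Sensible, products 25→140 °C: 18831 kJ/h
Q = ΔH = -36109 kJ/h = -10.03 kW
Heat removed = 10.03 kW

Q_out = 10.0 kW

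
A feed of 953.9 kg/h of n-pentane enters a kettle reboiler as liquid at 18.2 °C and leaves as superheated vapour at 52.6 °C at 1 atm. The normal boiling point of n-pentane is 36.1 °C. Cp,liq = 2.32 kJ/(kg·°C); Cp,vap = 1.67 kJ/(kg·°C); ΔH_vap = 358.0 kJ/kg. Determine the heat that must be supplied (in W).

liquid 18.2→36.1 °C: 41.528 kJ/kg
vaporisation at 36.1 °C: 358 kJ/kg
vapour 36.1→52.6 °C: 27.555 kJ/kg
Δh = 41.528 + 358 + 27.555 = 427.08 kJ/kg
Q = ṁ·Δh = 953.9 kg/h × 427.08 kJ/kg = 407390 kJ/h
|Q| = 113.17 kW = 113170 W

Q = 113000 W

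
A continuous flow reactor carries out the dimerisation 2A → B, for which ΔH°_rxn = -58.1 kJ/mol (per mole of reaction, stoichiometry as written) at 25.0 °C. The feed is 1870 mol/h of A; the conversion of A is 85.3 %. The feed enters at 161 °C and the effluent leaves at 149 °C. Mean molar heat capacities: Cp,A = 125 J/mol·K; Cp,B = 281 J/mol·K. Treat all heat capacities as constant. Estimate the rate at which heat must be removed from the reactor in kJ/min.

Extent of reaction ξ = 0.853 × 1870 / 2 = 797.55 mol/h
Reaction term: ξ·ΔH°_rxn = 797.55 × -58.1 = -46338 kJ/h
Sensible, feed 161→25 °C: -31790 kJ/h
Outlet flows (mol/h): A 274.89, B 797.55
Sensible, products 25→149 °C: 32051 kJ/h
Q = ΔH = -46077 kJ/h = -12.799 kW
Heat removed = 767.95 kJ/min

Q_out = 768 kJ/min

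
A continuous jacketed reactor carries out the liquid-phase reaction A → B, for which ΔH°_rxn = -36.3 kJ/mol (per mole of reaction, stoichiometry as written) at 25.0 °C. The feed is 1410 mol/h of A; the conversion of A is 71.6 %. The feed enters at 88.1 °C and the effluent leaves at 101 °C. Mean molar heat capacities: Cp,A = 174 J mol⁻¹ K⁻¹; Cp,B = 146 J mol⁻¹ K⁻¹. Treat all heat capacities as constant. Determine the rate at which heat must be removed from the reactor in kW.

Extent of reaction ξ = 0.716 × 1410 = 1009.6 mol/h
Reaction term: ξ·ΔH°_rxn = 1009.6 × -36.3 = -36647 kJ/h
Sensible, feed 88.1→25 °C: -15481 kJ/h
Outlet flows (mol/h): A 400.44, B 1009.6
Sensible, products 25→101 °C: 16497 kJ/h
Q = ΔH = -35630 kJ/h = -9.8974 kW
Heat removed = 9.8974 kW

Q_out = 9.90 kW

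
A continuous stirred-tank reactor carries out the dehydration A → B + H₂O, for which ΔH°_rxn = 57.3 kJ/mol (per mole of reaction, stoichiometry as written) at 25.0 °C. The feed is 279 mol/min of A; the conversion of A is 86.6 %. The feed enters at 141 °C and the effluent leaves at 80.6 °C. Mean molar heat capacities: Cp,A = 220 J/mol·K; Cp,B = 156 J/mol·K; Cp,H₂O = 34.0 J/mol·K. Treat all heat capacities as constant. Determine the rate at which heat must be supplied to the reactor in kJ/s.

Q_in = 162 kJ/s

Extent of reaction ξ = 0.866 × 279 = 241.61 mol/min
Reaction term: ξ·ΔH°_rxn = 241.61 × 57.3 = 13844 kJ/min
Sensible, feed 141→25 °C: -7120.1 kJ/min
Outlet flows (mol/min): A 37.386, B 241.61, H₂O 241.61
Sensible, products 25→80.6 °C: 3009.7 kJ/min
Q = ΔH = 9734.1 kJ/min = 162.24 kW
Heat supplied = 162.24 kJ/s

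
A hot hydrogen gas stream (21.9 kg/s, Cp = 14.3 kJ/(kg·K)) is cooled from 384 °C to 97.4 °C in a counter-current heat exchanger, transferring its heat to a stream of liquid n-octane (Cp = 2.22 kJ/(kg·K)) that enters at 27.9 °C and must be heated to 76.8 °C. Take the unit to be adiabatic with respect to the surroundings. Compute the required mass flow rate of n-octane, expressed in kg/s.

ṁ_c = 827 kg/s

Heat released by hot stream: Q = 21.9 × 14.3 × (384 − 97.4) = 89755 kJ/s
Energy balance on cold side (adiabatic exchanger): Q = ṁ_c·Cp_c·(T_c,out − T_c,in)
ṁ_c = 89755 / [2.22 × (76.8 − 27.9)] = 826.79 kg/s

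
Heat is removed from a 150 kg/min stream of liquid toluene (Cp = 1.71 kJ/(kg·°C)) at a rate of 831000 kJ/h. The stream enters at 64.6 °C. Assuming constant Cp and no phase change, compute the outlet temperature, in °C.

Q = 831000 kJ/h = 13850 kJ/min
ΔT = Q/(ṁ·Cp) = 13850/(150×1.71) = 53.996 K
T_out = 64.6 − 53.996 = 10.604 °C

T_out = 10.6 °C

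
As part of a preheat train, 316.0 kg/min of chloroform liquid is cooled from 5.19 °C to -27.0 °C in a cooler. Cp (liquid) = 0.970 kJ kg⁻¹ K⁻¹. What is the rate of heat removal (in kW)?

Q_c = 164 kW

Q = ṁ·Cp·ΔT = 316.0 × 0.970 × (-27.0 − 5.19) = -9866.9 kJ/min
Converting: 9866.9 / 60 s = 164.45 kW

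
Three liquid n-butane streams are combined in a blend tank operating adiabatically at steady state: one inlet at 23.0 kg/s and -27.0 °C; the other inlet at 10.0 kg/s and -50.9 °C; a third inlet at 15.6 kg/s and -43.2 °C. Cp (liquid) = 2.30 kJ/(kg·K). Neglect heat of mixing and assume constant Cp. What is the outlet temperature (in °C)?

T_out = -37.1 °C

Energy balance with Q = 0: Σ ṁᵢCp,ᵢ(T_out − Tᵢ) = 0
Σ ṁᵢCp,ᵢTᵢ = 23.0×2.30×-27.0 + 10.0×2.30×-50.9 + 15.6×2.30×-43.2 = -4149
Σ ṁᵢCp,ᵢ = 23.0×2.30 + 10.0×2.30 + 15.6×2.30 = 111.78
T_out = -4149 / 111.78 = -37.118 °C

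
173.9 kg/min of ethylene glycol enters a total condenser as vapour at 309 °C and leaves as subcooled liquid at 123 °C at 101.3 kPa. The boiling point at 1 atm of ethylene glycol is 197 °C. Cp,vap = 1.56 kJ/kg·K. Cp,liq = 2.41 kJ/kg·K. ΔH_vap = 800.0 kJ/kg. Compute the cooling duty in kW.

Q_c = 3340 kW

vapour 309→197 °C: -174.72 kJ/kg
condensation at 197 °C: -800 kJ/kg
liquid 197→123 °C: -178.34 kJ/kg
Δh = -174.72 + -800 + -178.34 = -1153.1 kJ/kg
Q = ṁ·Δh = 173.9 kg/min × -1153.1 kJ/kg = -200520 kJ/min
|Q| = 3342 kW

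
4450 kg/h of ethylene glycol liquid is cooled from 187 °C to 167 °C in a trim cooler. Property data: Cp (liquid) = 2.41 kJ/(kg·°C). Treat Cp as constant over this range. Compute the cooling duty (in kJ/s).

Q = ṁ·Cp·ΔT = 4450 × 2.41 × (167 − 187) = -214490 kJ/h
Converting: 214490 / 3600 s = 59.581 kW

Q_c = 59.6 kJ/s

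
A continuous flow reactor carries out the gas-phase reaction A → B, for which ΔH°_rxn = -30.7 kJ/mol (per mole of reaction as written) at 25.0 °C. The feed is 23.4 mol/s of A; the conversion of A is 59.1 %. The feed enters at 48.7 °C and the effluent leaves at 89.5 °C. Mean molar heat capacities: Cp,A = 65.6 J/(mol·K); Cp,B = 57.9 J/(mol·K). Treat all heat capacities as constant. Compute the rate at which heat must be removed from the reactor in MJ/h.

Q_out = 1330 MJ/h

Extent of reaction ξ = 0.591 × 23.4 = 13.829 mol/s
Reaction term: ξ·ΔH°_rxn = 13.829 × -30.7 = -424.56 kJ/s
Sensible, feed 48.7→25 °C: -36.38 kJ/s
Outlet flows (mol/s): A 9.5706, B 13.829
Sensible, products 25→89.5 °C: 92.142 kJ/s
Q = ΔH = -368.8 kJ/s = -368.8 kW
Heat removed = 1327.7 MJ/h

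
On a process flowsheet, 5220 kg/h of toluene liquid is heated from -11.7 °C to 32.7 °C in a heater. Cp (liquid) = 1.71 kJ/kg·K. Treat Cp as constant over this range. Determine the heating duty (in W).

Q = ṁ·Cp·ΔT = 5220 × 1.71 × (32.7 − -11.7) = 396320 kJ/h
Converting: 396320 / 3600 s = 110.09 kW
Heating duty = 110090 W

Q = 110000 W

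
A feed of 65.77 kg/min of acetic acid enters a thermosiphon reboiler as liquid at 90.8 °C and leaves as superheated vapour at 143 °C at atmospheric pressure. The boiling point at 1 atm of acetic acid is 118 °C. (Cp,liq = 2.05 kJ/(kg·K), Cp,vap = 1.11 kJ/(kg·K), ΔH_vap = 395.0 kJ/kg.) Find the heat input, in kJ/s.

Q = 525 kJ/s

liquid 90.8→118 °C: 55.76 kJ/kg
vaporisation at 118 °C: 395 kJ/kg
vapour 118→143 °C: 27.75 kJ/kg
Δh = 55.76 + 395 + 27.75 = 478.51 kJ/kg
Q = ṁ·Δh = 65.77 kg/min × 478.51 kJ/kg = 31472 kJ/min
|Q| = 524.53 kW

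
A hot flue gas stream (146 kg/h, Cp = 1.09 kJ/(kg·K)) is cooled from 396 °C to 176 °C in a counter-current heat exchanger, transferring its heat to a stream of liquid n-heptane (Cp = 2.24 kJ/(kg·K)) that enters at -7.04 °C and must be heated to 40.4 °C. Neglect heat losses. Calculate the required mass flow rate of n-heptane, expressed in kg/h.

Heat released by hot stream: Q = 146 × 1.09 × (396 − 176) = 35011 kJ/h
Energy balance on cold side (adiabatic exchanger): Q = ṁ_c·Cp_c·(T_c,out − T_c,in)
ṁ_c = 35011 / [2.24 × (40.4 − -7.04)] = 329.47 kg/h

ṁ_c = 329 kg/h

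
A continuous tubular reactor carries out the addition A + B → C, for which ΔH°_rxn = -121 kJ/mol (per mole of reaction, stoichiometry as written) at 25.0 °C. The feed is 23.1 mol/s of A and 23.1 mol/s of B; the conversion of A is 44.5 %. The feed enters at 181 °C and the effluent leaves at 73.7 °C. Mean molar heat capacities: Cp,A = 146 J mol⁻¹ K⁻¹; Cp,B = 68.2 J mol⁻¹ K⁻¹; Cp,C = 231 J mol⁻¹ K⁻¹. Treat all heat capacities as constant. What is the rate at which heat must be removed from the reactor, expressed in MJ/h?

Q_out = 6360 MJ/h

Extent of reaction ξ = 0.445 × 23.1 = 10.28 mol/s
Reaction term: ξ·ΔH°_rxn = 10.28 × -121 = -1243.8 kJ/s
Sensible, feed 181→25 °C: -771.89 kJ/s
Outlet flows (mol/s): A 12.821, B 12.821, C 10.28
Sensible, products 25→73.7 °C: 249.38 kJ/s
Q = ΔH = -1766.3 kJ/s = -1766.3 kW
Heat removed = 6358.8 MJ/h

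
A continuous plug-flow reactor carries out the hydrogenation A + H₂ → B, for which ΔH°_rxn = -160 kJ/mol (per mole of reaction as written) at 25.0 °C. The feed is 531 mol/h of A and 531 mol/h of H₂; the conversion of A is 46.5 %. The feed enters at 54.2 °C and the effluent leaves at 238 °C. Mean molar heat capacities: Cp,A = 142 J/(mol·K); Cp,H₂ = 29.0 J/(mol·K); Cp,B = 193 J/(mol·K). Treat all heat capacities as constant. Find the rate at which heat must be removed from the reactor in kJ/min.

Q_out = 361 kJ/min

Extent of reaction ξ = 0.465 × 531 = 246.92 mol/h
Reaction term: ξ·ΔH°_rxn = 246.92 × -160 = -39506 kJ/h
Sensible, feed 54.2→25 °C: -2651.4 kJ/h
Outlet flows (mol/h): A 284.08, H₂ 284.08, B 246.92
Sensible, products 25→238 °C: 20498 kJ/h
Q = ΔH = -21660 kJ/h = -6.0167 kW
Heat removed = 361 kJ/min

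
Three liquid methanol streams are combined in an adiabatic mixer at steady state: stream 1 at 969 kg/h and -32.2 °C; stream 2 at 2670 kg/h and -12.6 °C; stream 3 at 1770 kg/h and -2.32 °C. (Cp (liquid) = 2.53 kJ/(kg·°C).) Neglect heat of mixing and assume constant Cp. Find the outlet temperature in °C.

T_out = -12.7 °C

Energy balance with Q = 0: Σ ṁᵢCp,ᵢ(T_out − Tᵢ) = 0
Σ ṁᵢCp,ᵢTᵢ = 969×2.53×-32.2 + 2670×2.53×-12.6 + 1770×2.53×-2.32 = -174440
Σ ṁᵢCp,ᵢ = 969×2.53 + 2670×2.53 + 1770×2.53 = 13685
T_out = -174440 / 13685 = -12.747 °C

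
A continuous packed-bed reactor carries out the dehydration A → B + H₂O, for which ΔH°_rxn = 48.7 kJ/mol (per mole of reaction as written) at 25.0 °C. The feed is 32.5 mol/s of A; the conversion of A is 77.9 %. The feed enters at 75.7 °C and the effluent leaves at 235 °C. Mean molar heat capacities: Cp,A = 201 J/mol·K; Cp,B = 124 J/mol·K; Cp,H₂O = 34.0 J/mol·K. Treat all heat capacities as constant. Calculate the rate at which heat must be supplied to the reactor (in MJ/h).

Q_in = 7360 MJ/h

Extent of reaction ξ = 0.779 × 32.5 = 25.318 mol/s
Reaction term: ξ·ΔH°_rxn = 25.318 × 48.7 = 1233 kJ/s
Sensible, feed 75.7→25 °C: -331.2 kJ/s
Outlet flows (mol/s): A 7.1825, B 25.318, H₂O 25.318
Sensible, products 25→235 °C: 1143.2 kJ/s
Q = ΔH = 2045 kJ/s = 2045 kW
Heat supplied = 7361.9 MJ/h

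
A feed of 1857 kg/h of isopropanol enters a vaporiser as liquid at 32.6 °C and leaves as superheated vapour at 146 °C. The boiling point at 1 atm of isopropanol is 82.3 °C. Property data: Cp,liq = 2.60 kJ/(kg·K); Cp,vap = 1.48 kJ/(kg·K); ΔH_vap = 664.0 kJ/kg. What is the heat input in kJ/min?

liquid 32.6→82.3 °C: 129.22 kJ/kg
vaporisation at 82.3 °C: 664 kJ/kg
vapour 82.3→146 °C: 94.276 kJ/kg
Δh = 129.22 + 664 + 94.276 = 887.5 kJ/kg
Q = ṁ·Δh = 1857 kg/h × 887.5 kJ/kg = 1.6481e+06 kJ/h
|Q| = 457.8 kW = 27468 kJ/min

Q = 27500 kJ/min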